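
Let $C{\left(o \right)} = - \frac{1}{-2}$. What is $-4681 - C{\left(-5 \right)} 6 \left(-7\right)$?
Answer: $-4660$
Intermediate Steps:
$C{\left(o \right)} = \frac{1}{2}$ ($C{\left(o \right)} = \left(-1\right) \left(- \frac{1}{2}\right) = \frac{1}{2}$)
$-4681 - C{\left(-5 \right)} 6 \left(-7\right) = -4681 - \frac{1}{2} \cdot 6 \left(-7\right) = -4681 - 3 \left(-7\right) = -4681 - -21 = -4681 + 21 = -4660$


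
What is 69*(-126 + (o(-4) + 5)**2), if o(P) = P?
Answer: -8625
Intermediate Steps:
69*(-126 + (o(-4) + 5)**2) = 69*(-126 + (-4 + 5)**2) = 69*(-126 + 1**2) = 69*(-126 + 1) = 69*(-125) = -8625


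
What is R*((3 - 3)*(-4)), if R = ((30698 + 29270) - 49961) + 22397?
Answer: 0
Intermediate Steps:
R = 32404 (R = (59968 - 49961) + 22397 = 10007 + 22397 = 32404)
R*((3 - 3)*(-4)) = 32404*((3 - 3)*(-4)) = 32404*(0*(-4)) = 32404*0 = 0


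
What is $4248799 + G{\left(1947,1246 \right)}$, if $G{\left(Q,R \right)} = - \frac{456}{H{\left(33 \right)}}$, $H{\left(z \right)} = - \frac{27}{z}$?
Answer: $\frac{12748069}{3} \approx 4.2494 \cdot 10^{6}$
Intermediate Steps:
$G{\left(Q,R \right)} = \frac{1672}{3}$ ($G{\left(Q,R \right)} = - \frac{456}{\left(-27\right) \frac{1}{33}} = - \frac{456}{- \frac{9}{11}} = \left(-456\right) \left(- \frac{11}{9}\right) = \frac{1672}{3}$)
$4248799 + G{\left(1947,1246 \right)} = 4248799 + \frac{1672}{3} = \frac{12748069}{3}$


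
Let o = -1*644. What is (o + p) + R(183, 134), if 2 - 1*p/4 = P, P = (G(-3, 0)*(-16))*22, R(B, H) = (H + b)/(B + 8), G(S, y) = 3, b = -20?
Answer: 685422/191 ≈ 3588.6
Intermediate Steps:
R(B, H) = (-20 + H)/(8 + B) (R(B, H) = (H - 20)/(B + 8) = (-20 + H)/(8 + B))
o = -644
P = -1056 (P = (3*(-16))*22 = -48*22 = -1056)
p = 4232 (p = 8 - 4*(-1056) = 8 + 4224 = 4232)
(o + p) + R(183, 134) = (-644 + 4232) + (-20 + 134)/(8 + 183) = 3588 + 114/191 = 685422/191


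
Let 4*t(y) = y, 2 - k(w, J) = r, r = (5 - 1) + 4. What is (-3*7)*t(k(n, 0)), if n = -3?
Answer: 63/2 ≈ 31.500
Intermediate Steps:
r = 8 (r = 4 + 4 = 8)
k(w, J) = -6 (k(w, J) = 2 - 1*8 = 2 - 8 = -6)
t(y) = y/4
(-3*7)*t(k(n, 0)) = (-3*7)*((1/4)*(-6)) = -21*(-3/2) = 63/2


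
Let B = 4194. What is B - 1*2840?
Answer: 1354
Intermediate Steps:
B - 1*2840 = 4194 - 1*2840 = 4194 - 2840 = 1354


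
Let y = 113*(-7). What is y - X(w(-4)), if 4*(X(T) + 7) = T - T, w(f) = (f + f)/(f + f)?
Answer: -784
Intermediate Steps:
w(f) = 1 (w(f) = (2*f)/((2*f)) = (2*f)*(1/(2*f)) = 1)
X(T) = -7 (X(T) = -7 + (T - T)/4 = -7 + (1/4)*0 = -7 + 0 = -7)
y = -791
y - X(w(-4)) = -791 - 1*(-7) = -791 + 7 = -784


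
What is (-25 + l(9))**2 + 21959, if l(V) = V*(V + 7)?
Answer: 36120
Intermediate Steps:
l(V) = V*(7 + V)
(-25 + l(9))**2 + 21959 = (-25 + 9*(7 + 9))**2 + 21959 = (-25 + 9*16)**2 + 21959 = (-25 + 144)**2 + 21959 = 119**2 + 21959 = 14161 + 21959 = 36120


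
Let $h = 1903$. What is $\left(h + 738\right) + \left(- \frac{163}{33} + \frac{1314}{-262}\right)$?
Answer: $\frac{11374009}{4323} \approx 2631.0$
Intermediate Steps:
$\left(h + 738\right) + \left(- \frac{163}{33} + \frac{1314}{-262}\right) = \left(1903 + 738\right) + \left(- \frac{163}{33} + \frac{1314}{-262}\right) = 2641 + \left(\left(-163\right) \frac{1}{33} + 1314 \left(- \frac{1}{262}\right)\right) = 2641 - \frac{43034}{4323} = \frac{11374009}{4323}$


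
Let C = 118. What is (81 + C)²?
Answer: 39601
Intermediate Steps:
(81 + C)² = (81 + 118)² = 199² = 39601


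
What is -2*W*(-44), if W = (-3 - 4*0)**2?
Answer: 792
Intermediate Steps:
W = 9 (W = (-3 + 0)**2 = (-3)**2 = 9)
-2*W*(-44) = -2*9*(-44) = -18*(-44) = 792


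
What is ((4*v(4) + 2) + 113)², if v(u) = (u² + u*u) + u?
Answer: 67081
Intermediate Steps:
v(u) = u + 2*u² (v(u) = (u² + u²) + u = 2*u² + u = u + 2*u²)
((4*v(4) + 2) + 113)² = ((4*(4*(1 + 2*4)) + 2) + 113)² = ((4*(4*(1 + 8)) + 2) + 113)² = ((4*(4*9) + 2) + 113)² = ((4*36 + 2) + 113)² = ((144 + 2) + 113)² = (146 + 113)² = 259² = 67081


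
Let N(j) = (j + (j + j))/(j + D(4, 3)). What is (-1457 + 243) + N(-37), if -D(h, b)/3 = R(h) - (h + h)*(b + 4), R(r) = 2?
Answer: -151861/125 ≈ -1214.9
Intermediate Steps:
D(h, b) = -6 + 6*h*(4 + b) (D(h, b) = -3*(2 - (h + h)*(b + 4)) = -3*(2 - 2*h*(4 + b)) = -6 + 6*h*(4 + b))
N(j) = 3*j/(162 + j) (N(j) = (j + (j + j))/(j + (-6 + 24*4 + 6*3*4)) = (j + 2*j)/(j + (-6 + 96 + 72)) = (3*j)/(j + 162) = (3*j)/(162 + j) = 3*j/(162 + j))
(-1457 + 243) + N(-37) = (-1457 + 243) + 3*(-37)/(162 - 37) = -1214 + 3*(-37)/125 = -1214 + 3*(-37)*(1/125) = -1214 - 111/125 = -151861/125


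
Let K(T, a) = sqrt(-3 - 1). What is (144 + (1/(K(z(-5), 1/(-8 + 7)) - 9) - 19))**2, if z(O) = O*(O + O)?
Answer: 112699452/7225 - 42464*I/7225 ≈ 15599.0 - 5.8774*I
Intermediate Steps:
z(O) = 2*O**2 (z(O) = O*(2*O) = 2*O**2)
K(T, a) = 2*I (K(T, a) = sqrt(-4) = 2*I)
(144 + (1/(K(z(-5), 1/(-8 + 7)) - 9) - 19))**2 = (144 + (1/(2*I - 9) - 19))**2 = (144 + (1/(-9 + 2*I) - 19))**2 = (144 + ((-9 - 2*I)/85 - 19))**2 = (144 + (-19 + (-9 - 2*I)/85))**2 = (125 + (-9 - 2*I)/85)**2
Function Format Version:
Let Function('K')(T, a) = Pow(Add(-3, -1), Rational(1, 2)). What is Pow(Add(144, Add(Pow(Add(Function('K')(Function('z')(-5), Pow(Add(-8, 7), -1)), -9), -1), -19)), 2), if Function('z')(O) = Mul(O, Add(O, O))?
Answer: Add(Rational(112699452, 7225), Mul(Rational(-42464, 7225), I)) ≈ Add(15599., Mul(-5.8774, I))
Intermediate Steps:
Function('z')(O) = Mul(2, Pow(O, 2)) (Function('z')(O) = Mul(O, Mul(2, O)) = Mul(2, Pow(O, 2)))
Function('K')(T, a) = Mul(2, I) (Function('K')(T, a) = Pow(-4, Rational(1, 2)) = Mul(2, I))
Pow(Add(144, Add(Pow(Add(Function('K')(Function('z')(-5), Pow(Add(-8, 7), -1)), -9), -1), -19)), 2) = Pow(Add(144, Add(Pow(Add(Mul(2, I), -9), -1), -19)), 2) = Pow(Add(144, Add(Pow(Add(-9, Mul(2, I)), -1), -19)), 2) = Pow(Add(144, Add(Mul(Rational(1, 85), Add(-9, Mul(-2, I))), -19)), 2) = Pow(Add(144, Add(-19, Mul(Rational(1, 85), Add(-9, Mul(-2, I))))), 2) = Pow(Add(125, Mul(Rational(1, 85), Add(-9, Mul(-2, I)))), 2)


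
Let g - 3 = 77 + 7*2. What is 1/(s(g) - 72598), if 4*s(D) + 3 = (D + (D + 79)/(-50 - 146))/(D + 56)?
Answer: -117600/8537594749 ≈ -1.3774e-5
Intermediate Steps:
g = 94 (g = 3 + (77 + 7*2) = 3 + (77 + 14) = 3 + 91 = 94)
s(D) = -3/4 + (-79/196 + 195*D/196)/(4*(56 + D)) (s(D) = -3/4 + ((D + (D + 79)/(-50 - 146))/(D + 56))/4 = -3/4 + ((D + (79 + D)/(-196))/(56 + D))/4 = -3/4 + ((D + (79 + D)*(-1/196))/(56 + D))/4 = -3/4 + ((D + (-79/196 - D/196))/(56 + D))/4 = -3/4 + ((-79/196 + 195*D/196)/(56 + D))/4 = -3/4 + (-79/196 + 195*D/196)/(4*(56 + D)))
1/(s(g) - 72598) = 1/((-33007 - 393*94)/(784*(56 + 94)) - 72598) = 1/((1/784)*(-33007 - 36942)/150 - 72598) = 1/((1/784)*(1/150)*(-69949) - 72598) = 1/(-69949/117600 - 72598) = 1/(-8537594749/117600) = -117600/8537594749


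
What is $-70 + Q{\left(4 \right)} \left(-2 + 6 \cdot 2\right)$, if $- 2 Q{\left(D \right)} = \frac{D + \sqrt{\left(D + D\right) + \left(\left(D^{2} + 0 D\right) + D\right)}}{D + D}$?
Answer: $- \frac{145}{2} - \frac{5 \sqrt{7}}{4} \approx -75.807$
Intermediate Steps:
$Q{\left(D \right)} = - \frac{D + \sqrt{D^{2} + 3 D}}{4 D}$ ($Q{\left(D \right)} = - \frac{\left(D + \sqrt{\left(D + D\right) + \left(\left(D^{2} + 0 D\right) + D\right)}\right) \frac{1}{D + D}}{2} = - \frac{\left(D + \sqrt{2 D + \left(\left(D^{2} + 0\right) + D\right)}\right) \frac{1}{2 D}}{2} = - \frac{\left(D + \sqrt{2 D + \left(D^{2} + D\right)}\right) \frac{1}{2 D}}{2} = - \frac{\left(D + \sqrt{2 D + \left(D + D^{2}\right)}\right) \frac{1}{2 D}}{2} = - \frac{\left(D + \sqrt{D^{2} + 3 D}\right) \frac{1}{2 D}}{2} = - \frac{\frac{1}{2} \frac{1}{D} \left(D + \sqrt{D^{2} + 3 D}\right)}{2} = - \frac{D + \sqrt{D^{2} + 3 D}}{4 D}$)
$-70 + Q{\left(4 \right)} \left(-2 + 6 \cdot 2\right) = -70 + \frac{\left(-1\right) 4 - \sqrt{4 \left(3 + 4\right)}}{4 \cdot 4} \left(-2 + 6 \cdot 2\right) = -70 + \frac{1}{4} \cdot \frac{1}{4} \left(-4 - \sqrt{4 \cdot 7}\right) \left(-2 + 12\right) = -70 + \frac{1}{4} \cdot \frac{1}{4} \left(-4 - \sqrt{28}\right) 10 = -70 + \frac{1}{4} \cdot \frac{1}{4} \left(-4 - 2 \sqrt{7}\right) 10 = -70 + \left(- \frac{1}{4} - \frac{\sqrt{7}}{8}\right) 10 = -70 - \left(\frac{5}{2} + \frac{5 \sqrt{7}}{4}\right) = - \frac{145}{2} - \frac{5 \sqrt{7}}{4}$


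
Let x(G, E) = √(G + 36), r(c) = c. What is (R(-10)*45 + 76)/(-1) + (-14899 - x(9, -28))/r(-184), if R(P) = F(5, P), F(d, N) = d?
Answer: -40485/184 + 3*√5/184 ≈ -219.99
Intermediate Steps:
R(P) = 5
x(G, E) = √(36 + G)
(R(-10)*45 + 76)/(-1) + (-14899 - x(9, -28))/r(-184) = (5*45 + 76)/(-1) + (-14899 - √(36 + 9))/(-184) = (225 + 76)*(-1) + (-14899 - √45)*(-1/184) = 301*(-1) + (-14899 - 3*√5)*(-1/184) = -301 + (-14899 - 3*√5)*(-1/184) = -301 + (14899/184 + 3*√5/184) = -40485/184 + 3*√5/184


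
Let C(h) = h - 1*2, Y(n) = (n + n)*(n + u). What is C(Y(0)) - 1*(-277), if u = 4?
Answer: 275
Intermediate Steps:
Y(n) = 2*n*(4 + n) (Y(n) = (n + n)*(n + 4) = (2*n)*(4 + n) = 2*n*(4 + n))
C(h) = -2 + h (C(h) = h - 2 = -2 + h)
C(Y(0)) - 1*(-277) = (-2 + 2*0*(4 + 0)) - 1*(-277) = (-2 + 2*0*4) + 277 = (-2 + 0) + 277 = -2 + 277 = 275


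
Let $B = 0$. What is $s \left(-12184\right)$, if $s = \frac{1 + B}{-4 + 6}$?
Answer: $-6092$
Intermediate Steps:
$s = \frac{1}{2}$ ($s = \frac{1 + 0}{-4 + 6} = 1 \cdot \frac{1}{2} = \frac{1}{2} \approx 0.5$)
$s \left(-12184\right) = \frac{1}{2} \left(-12184\right) = -6092$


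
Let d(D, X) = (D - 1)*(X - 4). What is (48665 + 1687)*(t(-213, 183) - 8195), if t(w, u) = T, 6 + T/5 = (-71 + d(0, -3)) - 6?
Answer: -431768400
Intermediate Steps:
d(D, X) = (-1 + D)*(-4 + X)
T = -380 (T = -30 + 5*((-71 + (4 - 1*(-3) - 4*0 + 0*(-3))) - 6) = -30 + 5*((-71 + (4 + 3 + 0 + 0)) - 6) = -30 + 5*((-71 + 7) - 6) = -30 + 5*(-64 - 6) = -30 + 5*(-70) = -30 - 350 = -380)
t(w, u) = -380
(48665 + 1687)*(t(-213, 183) - 8195) = (48665 + 1687)*(-380 - 8195) = 50352*(-8575) = -431768400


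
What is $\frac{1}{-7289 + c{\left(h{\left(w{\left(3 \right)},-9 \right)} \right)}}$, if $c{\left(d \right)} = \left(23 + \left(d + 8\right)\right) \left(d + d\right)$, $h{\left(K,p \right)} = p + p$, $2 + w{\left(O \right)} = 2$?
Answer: $- \frac{1}{7757} \approx -0.00012892$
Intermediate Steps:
$w{\left(O \right)} = 0$ ($w{\left(O \right)} = -2 + 2 = 0$)
$h{\left(K,p \right)} = 2 p$
$c{\left(d \right)} = 2 d \left(31 + d\right)$ ($c{\left(d \right)} = \left(23 + \left(8 + d\right)\right) 2 d = \left(31 + d\right) 2 d = 2 d \left(31 + d\right)$)
$\frac{1}{-7289 + c{\left(h{\left(w{\left(3 \right)},-9 \right)} \right)}} = \frac{1}{-7289 + 2 \cdot 2 \left(-9\right) \left(31 + 2 \left(-9\right)\right)} = \frac{1}{-7289 + 2 \left(-18\right) \left(31 - 18\right)} = \frac{1}{-7289 + 2 \left(-18\right) 13} = \frac{1}{-7289 - 468} = \frac{1}{-7757} = - \frac{1}{7757}$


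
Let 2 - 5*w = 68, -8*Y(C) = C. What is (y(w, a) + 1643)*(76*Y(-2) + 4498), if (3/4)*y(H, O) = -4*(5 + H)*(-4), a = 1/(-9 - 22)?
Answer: 99468857/15 ≈ 6.6313e+6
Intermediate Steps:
Y(C) = -C/8
w = -66/5 (w = ⅖ - ⅕*68 = ⅖ - 68/5 = -66/5 ≈ -13.200)
a = -1/31 (a = 1/(-31) = -1/31 ≈ -0.032258)
y(H, O) = 320/3 + 64*H/3 (y(H, O) = 4*(-4*(5 + H)*(-4))/3 = 4*((-20 - 4*H)*(-4))/3 = 4*(80 + 16*H)/3 = 320/3 + 64*H/3)
(y(w, a) + 1643)*(76*Y(-2) + 4498) = ((320/3 + (64/3)*(-66/5)) + 1643)*(76*(-⅛*(-2)) + 4498) = ((320/3 - 1408/5) + 1643)*(76*(¼) + 4498) = (-2624/15 + 1643)*(19 + 4498) = (22021/15)*4517 = 99468857/15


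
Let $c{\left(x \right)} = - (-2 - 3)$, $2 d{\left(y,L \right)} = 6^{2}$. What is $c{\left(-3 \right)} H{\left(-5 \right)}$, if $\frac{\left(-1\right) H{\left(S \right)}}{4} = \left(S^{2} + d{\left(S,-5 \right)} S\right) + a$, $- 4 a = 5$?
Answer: $1325$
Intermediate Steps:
$d{\left(y,L \right)} = 18$ ($d{\left(y,L \right)} = \frac{6^{2}}{2} = \frac{1}{2} \cdot 36 = 18$)
$a = - \frac{5}{4}$ ($a = \left(- \frac{1}{4}\right) 5 = - \frac{5}{4} \approx -1.25$)
$H{\left(S \right)} = 5 - 72 S - 4 S^{2}$ ($H{\left(S \right)} = - 4 \left(\left(S^{2} + 18 S\right) - \frac{5}{4}\right) = - 4 \left(- \frac{5}{4} + S^{2} + 18 S\right) = 5 - 72 S - 4 S^{2}$)
$c{\left(x \right)} = 5$ ($c{\left(x \right)} = \left(-1\right) \left(-5\right) = 5$)
$c{\left(-3 \right)} H{\left(-5 \right)} = 5 \left(5 - -360 - 4 \left(-5\right)^{2}\right) = 5 \left(5 + 360 - 100\right) = 5 \cdot 265 = 1325$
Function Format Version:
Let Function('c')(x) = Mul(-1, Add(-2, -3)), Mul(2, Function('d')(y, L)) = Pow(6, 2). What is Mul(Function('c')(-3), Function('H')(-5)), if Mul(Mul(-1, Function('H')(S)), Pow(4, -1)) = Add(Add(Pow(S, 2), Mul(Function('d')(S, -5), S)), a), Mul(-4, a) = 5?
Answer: 1325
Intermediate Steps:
Function('d')(y, L) = 18 (Function('d')(y, L) = Mul(Rational(1, 2), Pow(6, 2)) = Mul(Rational(1, 2), 36) = 18)
a = Rational(-5, 4) (a = Mul(Rational(-1, 4), 5) = Rational(-5, 4) ≈ -1.2500)
Function('H')(S) = Add(5, Mul(-72, S), Mul(-4, Pow(S, 2))) (Function('H')(S) = Mul(-4, Add(Add(Pow(S, 2), Mul(18, S)), Rational(-5, 4))) = Mul(-4, Add(Rational(-5, 4), Pow(S, 2), Mul(18, S))) = Add(5, Mul(-72, S), Mul(-4, Pow(S, 2))))
Function('c')(x) = 5 (Function('c')(x) = Mul(-1, -5) = 5)
Mul(Function('c')(-3), Function('H')(-5)) = Mul(5, Add(5, Mul(-72, -5), Mul(-4, Pow(-5, 2)))) = Mul(5, Add(5, 360, Mul(-4, 25))) = Mul(5, Add(5, 360, -100)) = Mul(5, 265) = 1325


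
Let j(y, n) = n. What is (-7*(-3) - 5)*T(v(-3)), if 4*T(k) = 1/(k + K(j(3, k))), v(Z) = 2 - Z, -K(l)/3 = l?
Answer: -⅖ ≈ -0.40000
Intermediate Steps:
K(l) = -3*l
T(k) = -1/(8*k) (T(k) = 1/(4*(k - 3*k)) = 1/(4*((-2*k))) = (-1/(2*k))/4 = -1/(8*k))
(-7*(-3) - 5)*T(v(-3)) = (-7*(-3) - 5)*(-1/(8*(2 - 1*(-3)))) = (21 - 5)*(-1/(8*(2 + 3))) = 16*(-⅛/5) = 16*(-⅛*⅕) = 16*(-1/40) = -⅖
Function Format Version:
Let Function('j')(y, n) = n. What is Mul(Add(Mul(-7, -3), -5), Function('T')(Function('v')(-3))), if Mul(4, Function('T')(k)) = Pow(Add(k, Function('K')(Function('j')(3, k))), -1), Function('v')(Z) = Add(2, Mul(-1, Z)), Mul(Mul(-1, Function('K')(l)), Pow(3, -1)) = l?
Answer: Rational(-2, 5) ≈ -0.40000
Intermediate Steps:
Function('K')(l) = Mul(-3, l)
Function('T')(k) = Mul(Rational(-1, 8), Pow(k, -1)) (Function('T')(k) = Mul(Rational(1, 4), Pow(Add(k, Mul(-3, k)), -1)) = Mul(Rational(1, 4), Pow(Mul(-2, k), -1)) = Mul(Rational(1, 4), Mul(Rational(-1, 2), Pow(k, -1))) = Mul(Rational(-1, 8), Pow(k, -1)))
Mul(Add(Mul(-7, -3), -5), Function('T')(Function('v')(-3))) = Mul(Add(Mul(-7, -3), -5), Mul(Rational(-1, 8), Pow(Add(2, Mul(-1, -3)), -1))) = Mul(Add(21, -5), Mul(Rational(-1, 8), Pow(Add(2, 3), -1))) = Mul(16, Mul(Rational(-1, 8), Pow(5, -1))) = Mul(16, Mul(Rational(-1, 8), Rational(1, 5))) = Mul(16, Rational(-1, 40)) = Rational(-2, 5)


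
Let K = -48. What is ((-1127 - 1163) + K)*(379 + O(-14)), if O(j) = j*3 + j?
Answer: -755174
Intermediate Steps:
O(j) = 4*j (O(j) = 3*j + j = 4*j)
((-1127 - 1163) + K)*(379 + O(-14)) = ((-1127 - 1163) - 48)*(379 + 4*(-14)) = (-2290 - 48)*(379 - 56) = -2338*323 = -755174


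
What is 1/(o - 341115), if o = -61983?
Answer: -1/403098 ≈ -2.4808e-6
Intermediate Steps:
1/(o - 341115) = 1/(-61983 - 341115) = 1/(-403098) = -1/403098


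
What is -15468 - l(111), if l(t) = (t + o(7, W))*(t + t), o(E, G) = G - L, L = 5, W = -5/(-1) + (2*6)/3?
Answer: -40998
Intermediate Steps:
W = 9 (W = -5*(-1) + 12*(⅓) = 5 + 4 = 9)
o(E, G) = -5 + G (o(E, G) = G - 1*5 = G - 5 = -5 + G)
l(t) = 2*t*(4 + t) (l(t) = (t + (-5 + 9))*(t + t) = (t + 4)*(2*t) = (4 + t)*(2*t) = 2*t*(4 + t))
-15468 - l(111) = -15468 - 2*111*(4 + 111) = -15468 - 2*111*115 = -15468 - 1*25530 = -15468 - 25530 = -40998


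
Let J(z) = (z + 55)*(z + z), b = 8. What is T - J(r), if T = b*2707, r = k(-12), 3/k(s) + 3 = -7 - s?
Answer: 42973/2 ≈ 21487.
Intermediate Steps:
k(s) = 3/(-10 - s) (k(s) = 3/(-3 + (-7 - s)) = 3/(-10 - s))
r = 3/2 (r = -3/(10 - 12) = -3/(-2) = -3*(-½) = 3/2 ≈ 1.5000)
J(z) = 2*z*(55 + z) (J(z) = (55 + z)*(2*z) = 2*z*(55 + z))
T = 21656 (T = 8*2707 = 21656)
T - J(r) = 21656 - 2*3*(55 + 3/2)/2 = 21656 - 2*3*113/(2*2) = 21656 - 1*339/2 = 21656 - 339/2 = 42973/2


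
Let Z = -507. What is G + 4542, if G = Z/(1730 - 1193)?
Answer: 812849/179 ≈ 4541.1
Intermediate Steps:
G = -169/179 (G = -507/(1730 - 1193) = -507/537 = -507*1/537 = -169/179 ≈ -0.94413)
G + 4542 = -169/179 + 4542 = 812849/179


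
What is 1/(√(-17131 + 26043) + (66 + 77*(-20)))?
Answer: -737/1081882 - √557/540941 ≈ -0.00072485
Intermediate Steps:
1/(√(-17131 + 26043) + (66 + 77*(-20))) = 1/(√8912 + (66 - 1540)) = 1/(4*√557 - 1474) = 1/(-1474 + 4*√557)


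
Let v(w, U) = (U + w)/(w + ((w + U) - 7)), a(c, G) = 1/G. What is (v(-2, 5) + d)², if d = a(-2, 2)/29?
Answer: 196/841 ≈ 0.23306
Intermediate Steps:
d = 1/58 (d = 1/(2*29) = (½)*(1/29) = 1/58 ≈ 0.017241)
v(w, U) = (U + w)/(-7 + U + 2*w) (v(w, U) = (U + w)/(w + ((U + w) - 7)) = (U + w)/(w + (-7 + U + w)) = (U + w)/(-7 + U + 2*w))
(v(-2, 5) + d)² = ((5 - 2)/(-7 + 5 + 2*(-2)) + 1/58)² = (3/(-7 + 5 - 4) + 1/58)² = (3/(-6) + 1/58)² = (-⅙*3 + 1/58)² = (-½ + 1/58)² = (-14/29)² = 196/841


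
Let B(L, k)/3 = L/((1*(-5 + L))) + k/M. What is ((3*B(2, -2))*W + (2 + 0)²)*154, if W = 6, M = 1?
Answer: -21560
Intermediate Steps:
B(L, k) = 3*k + 3*L/(-5 + L) (B(L, k) = 3*(L/((1*(-5 + L))) + k/1) = 3*(L/(-5 + L) + k*1) = 3*(L/(-5 + L) + k) = 3*(k + L/(-5 + L)) = 3*k + 3*L/(-5 + L))
((3*B(2, -2))*W + (2 + 0)²)*154 = ((3*(3*(2 - 5*(-2) + 2*(-2))/(-5 + 2)))*6 + (2 + 0)²)*154 = ((3*(3*(2 + 10 - 4)/(-3)))*6 + 2²)*154 = ((3*(3*(-⅓)*8))*6 + 4)*154 = ((3*(-8))*6 + 4)*154 = (-24*6 + 4)*154 = (-144 + 4)*154 = -140*154 = -21560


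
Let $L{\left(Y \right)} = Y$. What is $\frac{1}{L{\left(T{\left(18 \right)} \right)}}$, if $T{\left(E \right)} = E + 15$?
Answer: $\frac{1}{33} \approx 0.030303$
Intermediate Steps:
$T{\left(E \right)} = 15 + E$
$\frac{1}{L{\left(T{\left(18 \right)} \right)}} = \frac{1}{15 + 18} = \frac{1}{33}$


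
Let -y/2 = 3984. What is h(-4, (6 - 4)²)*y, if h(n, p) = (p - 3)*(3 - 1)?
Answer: -15936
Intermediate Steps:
y = -7968 (y = -2*3984 = -7968)
h(n, p) = -6 + 2*p (h(n, p) = (-3 + p)*2 = -6 + 2*p)
h(-4, (6 - 4)²)*y = (-6 + 2*(6 - 4)²)*(-7968) = (-6 + 2*2²)*(-7968) = (-6 + 2*4)*(-7968) = (-6 + 8)*(-7968) = 2*(-7968) = -15936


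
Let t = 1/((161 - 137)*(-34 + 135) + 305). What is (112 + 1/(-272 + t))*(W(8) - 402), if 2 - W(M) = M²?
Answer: -38573904560/742287 ≈ -51966.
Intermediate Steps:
W(M) = 2 - M²
t = 1/2729 (t = 1/(24*101 + 305) = 1/(2424 + 305) = 1/2729 ≈ 0.00036643)
(112 + 1/(-272 + t))*(W(8) - 402) = (112 + 1/(-272 + 1/2729))*((2 - 1*8²) - 402) = (112 + 1/(-742287/2729))*((2 - 1*64) - 402) = (112 - 2729/742287)*((2 - 64) - 402) = 83133415*(-62 - 402)/742287 = (83133415/742287)*(-464) = -38573904560/742287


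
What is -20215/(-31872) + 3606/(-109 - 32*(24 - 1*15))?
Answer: -106905077/12653184 ≈ -8.4489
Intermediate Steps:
-20215/(-31872) + 3606/(-109 - 32*(24 - 1*15)) = -20215*(-1/31872) + 3606/(-109 - 32*(24 - 15)) = 20215/31872 + 3606/(-109 - 32*9) = 20215/31872 + 3606/(-109 - 288) = 20215/31872 + 3606/(-397) = 20215/31872 + 3606*(-1/397) = 20215/31872 - 3606/397 = -106905077/12653184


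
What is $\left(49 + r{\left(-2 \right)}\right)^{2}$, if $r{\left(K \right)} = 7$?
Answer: $3136$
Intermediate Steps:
$\left(49 + r{\left(-2 \right)}\right)^{2} = \left(49 + 7\right)^{2} = 56^{2} = 3136$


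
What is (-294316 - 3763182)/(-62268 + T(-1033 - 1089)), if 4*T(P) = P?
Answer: 8114996/125597 ≈ 64.611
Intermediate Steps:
T(P) = P/4
(-294316 - 3763182)/(-62268 + T(-1033 - 1089)) = (-294316 - 3763182)/(-62268 + (-1033 - 1089)/4) = -4057498/(-62268 + (¼)*(-2122)) = -4057498/(-62268 - 1061/2) = -4057498/(-125597/2) = -4057498*(-2/125597) = 8114996/125597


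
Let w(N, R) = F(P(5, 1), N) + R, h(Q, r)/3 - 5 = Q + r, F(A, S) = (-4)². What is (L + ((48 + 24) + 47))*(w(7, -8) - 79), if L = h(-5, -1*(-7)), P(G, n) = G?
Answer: -9940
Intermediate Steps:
F(A, S) = 16
h(Q, r) = 15 + 3*Q + 3*r (h(Q, r) = 15 + 3*(Q + r) = 15 + (3*Q + 3*r) = 15 + 3*Q + 3*r)
L = 21 (L = 15 + 3*(-5) + 3*(-1*(-7)) = 15 - 15 + 3*7 = 15 - 15 + 21 = 21)
w(N, R) = 16 + R
(L + ((48 + 24) + 47))*(w(7, -8) - 79) = (21 + ((48 + 24) + 47))*((16 - 8) - 79) = (21 + (72 + 47))*(8 - 79) = (21 + 119)*(-71) = 140*(-71) = -9940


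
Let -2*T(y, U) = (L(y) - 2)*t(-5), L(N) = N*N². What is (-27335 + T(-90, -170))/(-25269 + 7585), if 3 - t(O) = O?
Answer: -2888673/17684 ≈ -163.35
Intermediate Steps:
t(O) = 3 - O
L(N) = N³
T(y, U) = 8 - 4*y³ (T(y, U) = -(y³ - 2)*(3 - 1*(-5))/2 = -(-2 + y³)*(3 + 5)/2 = -(-2 + y³)*8/2 = -(-16 + 8*y³)/2 = 8 - 4*y³)
(-27335 + T(-90, -170))/(-25269 + 7585) = (-27335 + (8 - 4*(-90)³))/(-25269 + 7585) = (-27335 + (8 - 4*(-729000)))/(-17684) = (-27335 + (8 + 2916000))*(-1/17684) = (-27335 + 2916008)*(-1/17684) = 2888673*(-1/17684) = -2888673/17684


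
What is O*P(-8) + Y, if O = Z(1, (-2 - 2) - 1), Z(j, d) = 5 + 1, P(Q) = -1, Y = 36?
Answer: 30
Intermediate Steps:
Z(j, d) = 6
O = 6
O*P(-8) + Y = 6*(-1) + 36 = -6 + 36 = 30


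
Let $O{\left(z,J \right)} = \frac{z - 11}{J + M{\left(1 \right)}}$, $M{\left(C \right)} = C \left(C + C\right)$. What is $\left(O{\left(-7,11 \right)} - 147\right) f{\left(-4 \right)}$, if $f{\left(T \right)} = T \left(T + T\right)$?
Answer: $- \frac{61728}{13} \approx -4748.3$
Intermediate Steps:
$M{\left(C \right)} = 2 C^{2}$ ($M{\left(C \right)} = C 2 C = 2 C^{2}$)
$O{\left(z,J \right)} = \frac{-11 + z}{2 + J}$ ($O{\left(z,J \right)} = \frac{z - 11}{J + 2 \cdot 1^{2}} = \frac{-11 + z}{J + 2 \cdot 1} = \frac{-11 + z}{J + 2} = \frac{-11 + z}{2 + J}$)
$f{\left(T \right)} = 2 T^{2}$ ($f{\left(T \right)} = T 2 T = 2 T^{2}$)
$\left(O{\left(-7,11 \right)} - 147\right) f{\left(-4 \right)} = \left(\frac{-11 - 7}{2 + 11} - 147\right) 2 \left(-4\right)^{2} = \left(\frac{1}{13} \left(-18\right) - 147\right) 2 \cdot 16 = \left(\frac{1}{13} \left(-18\right) - 147\right) 32 = \left(- \frac{18}{13} - 147\right) 32 = \left(- \frac{1929}{13}\right) 32 = - \frac{61728}{13}$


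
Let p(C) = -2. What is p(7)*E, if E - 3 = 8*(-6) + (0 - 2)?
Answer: 94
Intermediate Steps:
E = -47 (E = 3 + (8*(-6) + (0 - 2)) = 3 + (-48 - 2) = 3 - 50 = -47)
p(7)*E = -2*(-47) = 94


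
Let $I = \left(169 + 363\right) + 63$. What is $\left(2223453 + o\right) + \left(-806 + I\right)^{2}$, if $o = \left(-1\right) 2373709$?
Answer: $-105735$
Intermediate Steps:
$o = -2373709$
$I = 595$ ($I = 532 + 63 = 595$)
$\left(2223453 + o\right) + \left(-806 + I\right)^{2} = \left(2223453 - 2373709\right) + \left(-806 + 595\right)^{2} = -150256 + \left(-211\right)^{2} = -150256 + 44521 = -105735$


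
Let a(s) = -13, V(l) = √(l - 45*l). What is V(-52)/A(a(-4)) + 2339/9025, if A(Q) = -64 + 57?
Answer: 2339/9025 - 4*√143/7 ≈ -6.5741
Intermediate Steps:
V(l) = 2*√11*√(-l) (V(l) = √(-44*l) = 2*√11*√(-l))
A(Q) = -7
V(-52)/A(a(-4)) + 2339/9025 = (2*√11*√(-1*(-52)))/(-7) + 2339/9025 = (2*√11*√52)*(-⅐) + 2339*(1/9025) = (2*√11*(2*√13))*(-⅐) + 2339/9025 = (4*√143)*(-⅐) + 2339/9025 = -4*√143/7 + 2339/9025 = 2339/9025 - 4*√143/7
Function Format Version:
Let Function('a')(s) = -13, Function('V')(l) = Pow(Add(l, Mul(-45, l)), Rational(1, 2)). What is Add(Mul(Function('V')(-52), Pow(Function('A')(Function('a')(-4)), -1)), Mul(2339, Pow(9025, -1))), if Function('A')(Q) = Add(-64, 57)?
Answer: Add(Rational(2339, 9025), Mul(Rational(-4, 7), Pow(143, Rational(1, 2)))) ≈ -6.5741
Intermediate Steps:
Function('V')(l) = Mul(2, Pow(11, Rational(1, 2)), Pow(Mul(-1, l), Rational(1, 2))) (Function('V')(l) = Pow(Mul(-44, l), Rational(1, 2)) = Mul(2, Pow(11, Rational(1, 2)), Pow(Mul(-1, l), Rational(1, 2))))
Function('A')(Q) = -7
Add(Mul(Function('V')(-52), Pow(Function('A')(Function('a')(-4)), -1)), Mul(2339, Pow(9025, -1))) = Add(Mul(Mul(2, Pow(11, Rational(1, 2)), Pow(Mul(-1, -52), Rational(1, 2))), Pow(-7, -1)), Mul(2339, Pow(9025, -1))) = Add(Mul(Mul(2, Pow(11, Rational(1, 2)), Pow(52, Rational(1, 2))), Rational(-1, 7)), Mul(2339, Rational(1, 9025))) = Add(Mul(Mul(2, Pow(11, Rational(1, 2)), Mul(2, Pow(13, Rational(1, 2)))), Rational(-1, 7)), Rational(2339, 9025)) = Add(Mul(Mul(4, Pow(143, Rational(1, 2))), Rational(-1, 7)), Rational(2339, 9025)) = Add(Mul(Rational(-4, 7), Pow(143, Rational(1, 2))), Rational(2339, 9025)) = Add(Rational(2339, 9025), Mul(Rational(-4, 7), Pow(143, Rational(1, 2))))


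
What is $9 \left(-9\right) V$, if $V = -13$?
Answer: $1053$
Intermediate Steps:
$9 \left(-9\right) V = 9 \left(-9\right) \left(-13\right) = \left(-81\right) \left(-13\right) = 1053$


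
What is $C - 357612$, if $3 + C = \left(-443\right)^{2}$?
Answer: $-161366$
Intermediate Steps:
$C = 196246$ ($C = -3 + \left(-443\right)^{2} = -3 + 196249 = 196246$)
$C - 357612 = 196246 - 357612 = -161366$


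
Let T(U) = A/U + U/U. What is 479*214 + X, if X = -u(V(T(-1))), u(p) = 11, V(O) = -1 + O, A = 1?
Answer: 102495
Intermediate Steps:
T(U) = 1 + 1/U (T(U) = 1/U + U/U = 1/U + 1 = 1 + 1/U)
X = -11 (X = -1*11 = -11)
479*214 + X = 479*214 - 11 = 102506 - 11 = 102495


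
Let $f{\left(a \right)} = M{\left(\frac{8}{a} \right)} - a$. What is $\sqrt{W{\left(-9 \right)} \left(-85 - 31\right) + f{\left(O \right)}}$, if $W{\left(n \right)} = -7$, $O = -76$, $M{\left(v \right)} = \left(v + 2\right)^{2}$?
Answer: $\frac{2 \sqrt{80466}}{19} \approx 29.859$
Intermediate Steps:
$M{\left(v \right)} = \left(2 + v\right)^{2}$
$f{\left(a \right)} = \left(2 + \frac{8}{a}\right)^{2} - a$
$\sqrt{W{\left(-9 \right)} \left(-85 - 31\right) + f{\left(O \right)}} = \sqrt{- 7 \left(-85 - 31\right) + \left(\left(-1\right) \left(-76\right) + \frac{4 \left(4 - 76\right)^{2}}{5776}\right)} = \sqrt{\left(-7\right) \left(-116\right) + \left(76 + 4 \cdot \frac{1}{5776} \left(-72\right)^{2}\right)} = \sqrt{812 + \left(76 + 4 \cdot \frac{1}{5776} \cdot 5184\right)} = \sqrt{812 + \left(76 + \frac{1296}{361}\right)} = \sqrt{812 + \frac{28732}{361}} = \sqrt{\frac{321864}{361}} = \frac{2 \sqrt{80466}}{19}$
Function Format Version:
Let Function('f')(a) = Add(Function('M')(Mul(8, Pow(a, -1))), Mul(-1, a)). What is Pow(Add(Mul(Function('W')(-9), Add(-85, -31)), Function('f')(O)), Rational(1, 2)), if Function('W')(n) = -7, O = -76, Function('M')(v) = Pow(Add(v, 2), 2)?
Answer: Mul(Rational(2, 19), Pow(80466, Rational(1, 2))) ≈ 29.859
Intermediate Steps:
Function('M')(v) = Pow(Add(2, v), 2)
Function('f')(a) = Add(Pow(Add(2, Mul(8, Pow(a, -1))), 2), Mul(-1, a))
Pow(Add(Mul(Function('W')(-9), Add(-85, -31)), Function('f')(O)), Rational(1, 2)) = Pow(Add(Mul(-7, Add(-85, -31)), Add(Mul(-1, -76), Mul(4, Pow(-76, -2), Pow(Add(4, -76), 2)))), Rational(1, 2)) = Pow(Add(Mul(-7, -116), Add(76, Mul(4, Rational(1, 5776), Pow(-72, 2)))), Rational(1, 2)) = Pow(Add(812, Add(76, Mul(4, Rational(1, 5776), 5184))), Rational(1, 2)) = Pow(Add(812, Add(76, Rational(1296, 361))), Rational(1, 2)) = Pow(Add(812, Rational(28732, 361)), Rational(1, 2)) = Pow(Rational(321864, 361), Rational(1, 2)) = Mul(Rational(2, 19), Pow(80466, Rational(1, 2)))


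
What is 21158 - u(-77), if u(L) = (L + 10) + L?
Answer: 21302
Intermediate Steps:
u(L) = 10 + 2*L (u(L) = (10 + L) + L = 10 + 2*L)
21158 - u(-77) = 21158 - (10 + 2*(-77)) = 21158 - (10 - 154) = 21158 - 1*(-144) = 21158 + 144 = 21302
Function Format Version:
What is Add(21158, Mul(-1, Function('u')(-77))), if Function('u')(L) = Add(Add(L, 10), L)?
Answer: 21302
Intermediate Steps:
Function('u')(L) = Add(10, Mul(2, L)) (Function('u')(L) = Add(Add(10, L), L) = Add(10, Mul(2, L)))
Add(21158, Mul(-1, Function('u')(-77))) = Add(21158, Mul(-1, Add(10, Mul(2, -77)))) = Add(21158, Mul(-1, Add(10, -154))) = Add(21158, Mul(-1, -144)) = Add(21158, 144) = 21302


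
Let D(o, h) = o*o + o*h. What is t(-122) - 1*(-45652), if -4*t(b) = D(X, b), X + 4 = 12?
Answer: 45880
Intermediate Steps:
X = 8 (X = -4 + 12 = 8)
D(o, h) = o² + h*o
t(b) = -16 - 2*b (t(b) = -2*(b + 8) = -2*(8 + b) = -(64 + 8*b)/4 = -16 - 2*b)
t(-122) - 1*(-45652) = (-16 - 2*(-122)) - 1*(-45652) = (-16 + 244) + 45652 = 228 + 45652 = 45880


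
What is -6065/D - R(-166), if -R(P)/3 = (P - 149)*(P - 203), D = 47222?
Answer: 16466541445/47222 ≈ 3.4871e+5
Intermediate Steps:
R(P) = -3*(-203 + P)*(-149 + P) (R(P) = -3*(P - 149)*(P - 203) = -3*(-149 + P)*(-203 + P) = -3*(-203 + P)*(-149 + P))
-6065/D - R(-166) = -6065/47222 - (-90741 - 3*(-166)² + 1056*(-166)) = -6065*1/47222 - (-90741 - 3*27556 - 175296) = -6065/47222 - (-90741 - 82668 - 175296) = -6065/47222 - 1*(-348705) = -6065/47222 + 348705 = 16466541445/47222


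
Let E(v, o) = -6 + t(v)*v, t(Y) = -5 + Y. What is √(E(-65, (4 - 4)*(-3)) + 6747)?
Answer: √11291 ≈ 106.26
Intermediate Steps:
E(v, o) = -6 + v*(-5 + v) (E(v, o) = -6 + (-5 + v)*v = -6 + v*(-5 + v))
√(E(-65, (4 - 4)*(-3)) + 6747) = √((-6 - 65*(-5 - 65)) + 6747) = √((-6 - 65*(-70)) + 6747) = √((-6 + 4550) + 6747) = √(4544 + 6747) = √11291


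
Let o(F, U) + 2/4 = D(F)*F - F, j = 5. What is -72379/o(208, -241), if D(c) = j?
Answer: -144758/1663 ≈ -87.046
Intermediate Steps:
D(c) = 5
o(F, U) = -1/2 + 4*F (o(F, U) = -1/2 + (5*F - F) = -1/2 + 4*F)
-72379/o(208, -241) = -72379/(-1/2 + 4*208) = -72379/(-1/2 + 832) = -72379/1663/2 = -72379*2/1663 = -144758/1663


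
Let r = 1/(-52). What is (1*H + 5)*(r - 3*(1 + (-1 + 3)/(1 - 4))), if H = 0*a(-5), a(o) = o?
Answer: -265/52 ≈ -5.0962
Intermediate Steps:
r = -1/52 ≈ -0.019231
H = 0 (H = 0*(-5) = 0)
(1*H + 5)*(r - 3*(1 + (-1 + 3)/(1 - 4))) = (1*0 + 5)*(-1/52 - 3*(1 + (-1 + 3)/(1 - 4))) = (0 + 5)*(-1/52 - 3*(1 + 2/(-3))) = 5*(-1/52 - 3*(1 + 2*(-1/3))) = 5*(-1/52 - 3*(1 - 2/3)) = 5*(-1/52 - 3*1/3) = 5*(-1/52 - 1) = 5*(-53/52) = -265/52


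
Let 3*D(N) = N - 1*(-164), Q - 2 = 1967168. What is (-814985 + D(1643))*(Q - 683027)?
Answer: -3137351402164/3 ≈ -1.0458e+12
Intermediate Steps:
Q = 1967170 (Q = 2 + 1967168 = 1967170)
D(N) = 164/3 + N/3 (D(N) = (N - 1*(-164))/3 = (N + 164)/3 = (164 + N)/3 = 164/3 + N/3)
(-814985 + D(1643))*(Q - 683027) = (-814985 + (164/3 + (⅓)*1643))*(1967170 - 683027) = (-814985 + (164/3 + 1643/3))*1284143 = (-814985 + 1807/3)*1284143 = -2443148/3*1284143 = -3137351402164/3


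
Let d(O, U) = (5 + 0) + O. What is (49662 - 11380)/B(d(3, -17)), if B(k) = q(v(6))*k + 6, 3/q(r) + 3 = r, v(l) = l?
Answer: 19141/7 ≈ 2734.4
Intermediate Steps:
d(O, U) = 5 + O
q(r) = 3/(-3 + r)
B(k) = 6 + k (B(k) = (3/(-3 + 6))*k + 6 = (3/3)*k + 6 = (3*(1/3))*k + 6 = 1*k + 6 = k + 6 = 6 + k)
(49662 - 11380)/B(d(3, -17)) = (49662 - 11380)/(6 + (5 + 3)) = 38282/(6 + 8) = 38282/14 = 38282*(1/14) = 19141/7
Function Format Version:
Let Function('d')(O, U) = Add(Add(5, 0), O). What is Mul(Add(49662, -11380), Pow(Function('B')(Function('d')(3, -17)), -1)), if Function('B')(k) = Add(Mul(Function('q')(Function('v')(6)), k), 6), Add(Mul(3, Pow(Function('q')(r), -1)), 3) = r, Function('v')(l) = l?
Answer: Rational(19141, 7) ≈ 2734.4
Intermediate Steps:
Function('d')(O, U) = Add(5, O)
Function('q')(r) = Mul(3, Pow(Add(-3, r), -1))
Function('B')(k) = Add(6, k) (Function('B')(k) = Add(Mul(Mul(3, Pow(Add(-3, 6), -1)), k), 6) = Add(Mul(Mul(3, Pow(3, -1)), k), 6) = Add(Mul(Mul(3, Rational(1, 3)), k), 6) = Add(Mul(1, k), 6) = Add(k, 6) = Add(6, k))
Mul(Add(49662, -11380), Pow(Function('B')(Function('d')(3, -17)), -1)) = Mul(Add(49662, -11380), Pow(Add(6, Add(5, 3)), -1)) = Mul(38282, Pow(Add(6, 8), -1)) = Mul(38282, Pow(14, -1)) = Mul(38282, Rational(1, 14)) = Rational(19141, 7)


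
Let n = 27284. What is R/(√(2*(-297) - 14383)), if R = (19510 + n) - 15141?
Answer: -31653*I*√14977/14977 ≈ -258.64*I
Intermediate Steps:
R = 31653 (R = (19510 + 27284) - 15141 = 46794 - 15141 = 31653)
R/(√(2*(-297) - 14383)) = 31653/(√(2*(-297) - 14383)) = 31653/(√(-594 - 14383)) = 31653/(√(-14977)) = 31653/((I*√14977)) = 31653*(-I*√14977/14977) = -31653*I*√14977/14977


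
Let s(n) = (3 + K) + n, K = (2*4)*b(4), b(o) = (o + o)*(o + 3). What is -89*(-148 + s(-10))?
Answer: -26077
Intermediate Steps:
b(o) = 2*o*(3 + o) (b(o) = (2*o)*(3 + o) = 2*o*(3 + o))
K = 448 (K = (2*4)*(2*4*(3 + 4)) = 8*(2*4*7) = 8*56 = 448)
s(n) = 451 + n (s(n) = (3 + 448) + n = 451 + n)
-89*(-148 + s(-10)) = -89*(-148 + (451 - 10)) = -89*(-148 + 441) = -89*293 = -26077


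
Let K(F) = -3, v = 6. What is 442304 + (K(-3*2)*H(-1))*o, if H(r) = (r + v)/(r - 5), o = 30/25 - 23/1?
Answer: 884499/2 ≈ 4.4225e+5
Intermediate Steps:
o = -109/5 (o = 30*(1/25) - 23*1 = 6/5 - 23 = -109/5 ≈ -21.800)
H(r) = (6 + r)/(-5 + r) (H(r) = (r + 6)/(r - 5) = (6 + r)/(-5 + r))
442304 + (K(-3*2)*H(-1))*o = 442304 - 3*(6 - 1)/(-5 - 1)*(-109/5) = 442304 - 3*5/(-6)*(-109/5) = 442304 - (-1)*5/2*(-109/5) = 442304 - 3*(-⅚)*(-109/5) = 442304 + (5/2)*(-109/5) = 442304 - 109/2 = 884499/2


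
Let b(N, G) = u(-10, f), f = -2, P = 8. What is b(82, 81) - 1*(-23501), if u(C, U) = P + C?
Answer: 23499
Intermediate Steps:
u(C, U) = 8 + C
b(N, G) = -2 (b(N, G) = 8 - 10 = -2)
b(82, 81) - 1*(-23501) = -2 - 1*(-23501) = -2 + 23501 = 23499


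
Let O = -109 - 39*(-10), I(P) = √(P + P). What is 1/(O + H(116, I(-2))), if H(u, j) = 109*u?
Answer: 1/12925 ≈ 7.7369e-5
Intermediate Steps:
I(P) = √2*√P (I(P) = √(2*P) = √2*√P)
O = 281 (O = -109 + 390 = 281)
1/(O + H(116, I(-2))) = 1/(281 + 109*116) = 1/(281 + 12644) = 1/12925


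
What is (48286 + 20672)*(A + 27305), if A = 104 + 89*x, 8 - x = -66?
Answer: 2344227210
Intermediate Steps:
x = 74 (x = 8 - 1*(-66) = 8 + 66 = 74)
A = 6690 (A = 104 + 89*74 = 104 + 6586 = 6690)
(48286 + 20672)*(A + 27305) = (48286 + 20672)*(6690 + 27305) = 68958*33995 = 2344227210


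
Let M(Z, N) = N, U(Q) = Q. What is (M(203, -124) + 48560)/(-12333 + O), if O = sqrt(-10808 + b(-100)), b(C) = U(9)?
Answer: -149340297/38028422 - 12109*I*sqrt(10799)/38028422 ≈ -3.9271 - 0.03309*I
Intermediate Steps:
b(C) = 9
O = I*sqrt(10799) (O = sqrt(-10808 + 9) = sqrt(-10799) = I*sqrt(10799) ≈ 103.92*I)
(M(203, -124) + 48560)/(-12333 + O) = (-124 + 48560)/(-12333 + I*sqrt(10799)) = 48436/(-12333 + I*sqrt(10799))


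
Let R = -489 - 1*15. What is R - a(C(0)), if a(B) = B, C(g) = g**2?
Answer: -504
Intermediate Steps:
R = -504 (R = -489 - 15 = -504)
R - a(C(0)) = -504 - 1*0**2 = -504 - 1*0 = -504 + 0 = -504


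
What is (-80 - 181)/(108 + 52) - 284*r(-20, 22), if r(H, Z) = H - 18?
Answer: 1726459/160 ≈ 10790.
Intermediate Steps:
r(H, Z) = -18 + H
(-80 - 181)/(108 + 52) - 284*r(-20, 22) = (-80 - 181)/(108 + 52) - 284*(-18 - 20) = -261/160 - 284*(-38) = -261*1/160 + 10792 = -261/160 + 10792 = 1726459/160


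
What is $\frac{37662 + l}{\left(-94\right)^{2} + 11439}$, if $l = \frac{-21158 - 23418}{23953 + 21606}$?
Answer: $\frac{1715798482}{923708725} \approx 1.8575$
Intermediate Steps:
$l = - \frac{44576}{45559} \approx -0.97842$
$\frac{37662 + l}{\left(-94\right)^{2} + 11439} = \frac{37662 - \frac{44576}{45559}}{\left(-94\right)^{2} + 11439} = \frac{1715798482}{45559 \left(8836 + 11439\right)} = \frac{1715798482}{45559 \cdot 20275} = \frac{1715798482}{45559} \cdot \frac{1}{20275} = \frac{1715798482}{923708725}$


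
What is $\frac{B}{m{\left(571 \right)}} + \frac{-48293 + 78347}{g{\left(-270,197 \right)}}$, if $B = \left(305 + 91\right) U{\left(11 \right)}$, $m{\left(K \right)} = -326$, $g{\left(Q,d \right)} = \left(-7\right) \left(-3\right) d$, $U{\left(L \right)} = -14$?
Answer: $\frac{5455522}{224777} \approx 24.271$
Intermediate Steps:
$g{\left(Q,d \right)} = 21 d$
$B = -5544$ ($B = \left(305 + 91\right) \left(-14\right) = 396 \left(-14\right) = -5544$)
$\frac{B}{m{\left(571 \right)}} + \frac{-48293 + 78347}{g{\left(-270,197 \right)}} = - \frac{5544}{-326} + \frac{-48293 + 78347}{21 \cdot 197} = \left(-5544\right) \left(- \frac{1}{326}\right) + \frac{30054}{4137} = \frac{2772}{163} + 30054 \cdot \frac{1}{4137} = \frac{2772}{163} + \frac{10018}{1379} = \frac{5455522}{224777}$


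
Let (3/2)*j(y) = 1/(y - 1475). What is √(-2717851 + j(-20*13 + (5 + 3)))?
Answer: I*√72954624836973/5181 ≈ 1648.6*I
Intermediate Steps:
j(y) = 2/(3*(-1475 + y)) (j(y) = 2/(3*(y - 1475)) = 2/(3*(-1475 + y)))
√(-2717851 + j(-20*13 + (5 + 3))) = √(-2717851 + 2/(3*(-1475 + (-20*13 + (5 + 3))))) = √(-2717851 + 2/(3*(-1475 + (-260 + 8)))) = √(-2717851 + 2/(3*(-1475 - 252))) = √(-2717851 + (⅔)/(-1727)) = √(-2717851 + (⅔)*(-1/1727)) = √(-2717851 - 2/5181) = √(-14081186033/5181) = I*√72954624836973/5181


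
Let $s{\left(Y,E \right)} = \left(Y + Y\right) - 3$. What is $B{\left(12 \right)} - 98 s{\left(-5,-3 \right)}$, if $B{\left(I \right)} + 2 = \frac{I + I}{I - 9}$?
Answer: $1280$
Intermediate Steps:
$B{\left(I \right)} = -2 + \frac{2 I}{-9 + I}$ ($B{\left(I \right)} = -2 + \frac{I + I}{I - 9} = -2 + \frac{2 I}{-9 + I}$)
$s{\left(Y,E \right)} = -3 + 2 Y$ ($s{\left(Y,E \right)} = 2 Y - 3 = -3 + 2 Y$)
$B{\left(12 \right)} - 98 s{\left(-5,-3 \right)} = \frac{18}{-9 + 12} - 98 \left(-3 + 2 \left(-5\right)\right) = \frac{18}{3} - 98 \left(-3 - 10\right) = 18 \cdot \frac{1}{3} - -1274 = 6 + 1274 = 1280$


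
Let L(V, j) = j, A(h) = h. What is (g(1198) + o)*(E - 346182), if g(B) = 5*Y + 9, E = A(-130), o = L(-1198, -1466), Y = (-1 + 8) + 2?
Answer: 488992544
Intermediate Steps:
Y = 9 (Y = 7 + 2 = 9)
o = -1466
E = -130
g(B) = 54 (g(B) = 5*9 + 9 = 45 + 9 = 54)
(g(1198) + o)*(E - 346182) = (54 - 1466)*(-130 - 346182) = -1412*(-346312) = 488992544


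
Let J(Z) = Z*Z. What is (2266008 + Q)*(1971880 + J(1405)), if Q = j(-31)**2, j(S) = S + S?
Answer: 8956620356060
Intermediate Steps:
J(Z) = Z**2
j(S) = 2*S
Q = 3844 (Q = (2*(-31))**2 = (-62)**2 = 3844)
(2266008 + Q)*(1971880 + J(1405)) = (2266008 + 3844)*(1971880 + 1405**2) = 2269852*(1971880 + 1974025) = 2269852*3945905 = 8956620356060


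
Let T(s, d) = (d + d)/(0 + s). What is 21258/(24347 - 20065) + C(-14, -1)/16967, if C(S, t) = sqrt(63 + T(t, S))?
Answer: 10629/2141 + sqrt(91)/16967 ≈ 4.9651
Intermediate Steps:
T(s, d) = 2*d/s (T(s, d) = (2*d)/s = 2*d/s)
C(S, t) = sqrt(63 + 2*S/t)
21258/(24347 - 20065) + C(-14, -1)/16967 = 21258/(24347 - 20065) + sqrt(63 + 2*(-14)/(-1))/16967 = 21258/4282 + sqrt(63 + 2*(-14)*(-1))*(1/16967) = 21258*(1/4282) + sqrt(63 + 28)*(1/16967) = 10629/2141 + sqrt(91)*(1/16967) = 10629/2141 + sqrt(91)/16967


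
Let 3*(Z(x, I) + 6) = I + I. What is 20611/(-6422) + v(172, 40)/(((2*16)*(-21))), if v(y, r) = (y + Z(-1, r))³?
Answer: -77529106933/7282548 ≈ -10646.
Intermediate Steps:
Z(x, I) = -6 + 2*I/3 (Z(x, I) = -6 + (I + I)/3 = -6 + (2*I)/3 = -6 + 2*I/3)
v(y, r) = (-6 + y + 2*r/3)³ (v(y, r) = (y + (-6 + 2*r/3))³ = (-6 + y + 2*r/3)³)
20611/(-6422) + v(172, 40)/(((2*16)*(-21))) = 20611/(-6422) + ((-18 + 2*40 + 3*172)³/27)/(((2*16)*(-21))) = 20611*(-1/6422) + ((-18 + 80 + 516)³/27)/((32*(-21))) = -20611/6422 + ((1/27)*578³)/(-672) = -20611/6422 + ((1/27)*193100552)*(-1/672) = -20611/6422 + (193100552/27)*(-1/672) = -20611/6422 - 24137569/2268 = -77529106933/7282548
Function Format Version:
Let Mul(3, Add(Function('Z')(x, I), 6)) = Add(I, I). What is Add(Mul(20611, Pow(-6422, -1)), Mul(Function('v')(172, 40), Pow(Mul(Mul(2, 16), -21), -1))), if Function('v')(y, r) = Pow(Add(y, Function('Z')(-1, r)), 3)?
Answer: Rational(-77529106933, 7282548) ≈ -10646.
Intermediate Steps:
Function('Z')(x, I) = Add(-6, Mul(Rational(2, 3), I)) (Function('Z')(x, I) = Add(-6, Mul(Rational(1, 3), Add(I, I))) = Add(-6, Mul(Rational(1, 3), Mul(2, I))) = Add(-6, Mul(Rational(2, 3), I)))
Function('v')(y, r) = Pow(Add(-6, y, Mul(Rational(2, 3), r)), 3) (Function('v')(y, r) = Pow(Add(y, Add(-6, Mul(Rational(2, 3), r))), 3) = Pow(Add(-6, y, Mul(Rational(2, 3), r)), 3))
Add(Mul(20611, Pow(-6422, -1)), Mul(Function('v')(172, 40), Pow(Mul(Mul(2, 16), -21), -1))) = Add(Mul(20611, Pow(-6422, -1)), Mul(Mul(Rational(1, 27), Pow(Add(-18, Mul(2, 40), Mul(3, 172)), 3)), Pow(Mul(Mul(2, 16), -21), -1))) = Add(Mul(20611, Rational(-1, 6422)), Mul(Mul(Rational(1, 27), Pow(Add(-18, 80, 516), 3)), Pow(Mul(32, -21), -1))) = Add(Rational(-20611, 6422), Mul(Mul(Rational(1, 27), Pow(578, 3)), Pow(-672, -1))) = Add(Rational(-20611, 6422), Mul(Mul(Rational(1, 27), 193100552), Rational(-1, 672))) = Add(Rational(-20611, 6422), Mul(Rational(193100552, 27), Rational(-1, 672))) = Add(Rational(-20611, 6422), Rational(-24137569, 2268)) = Rational(-77529106933, 7282548)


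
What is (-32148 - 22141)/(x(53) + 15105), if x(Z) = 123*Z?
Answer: -54289/21624 ≈ -2.5106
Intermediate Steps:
(-32148 - 22141)/(x(53) + 15105) = (-32148 - 22141)/(123*53 + 15105) = -54289/(6519 + 15105) = -54289/21624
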